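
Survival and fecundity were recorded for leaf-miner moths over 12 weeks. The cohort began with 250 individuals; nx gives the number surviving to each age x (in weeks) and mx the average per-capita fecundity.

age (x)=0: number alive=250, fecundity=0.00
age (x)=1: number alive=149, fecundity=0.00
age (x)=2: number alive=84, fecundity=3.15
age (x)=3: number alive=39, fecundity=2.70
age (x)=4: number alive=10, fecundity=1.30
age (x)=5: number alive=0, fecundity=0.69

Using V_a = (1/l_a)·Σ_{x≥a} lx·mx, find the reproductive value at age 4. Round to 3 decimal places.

lx = nx/n0 = nx/250: 1, 0.596, 0.336, 0.156, 0.04, 0
lx·mx for x ≥ 4: 0.052, 0 → sum = 0.052
V_4 = 0.052 / l_4 = 0.052 / 0.04 = 1.3 → 1.300

1.300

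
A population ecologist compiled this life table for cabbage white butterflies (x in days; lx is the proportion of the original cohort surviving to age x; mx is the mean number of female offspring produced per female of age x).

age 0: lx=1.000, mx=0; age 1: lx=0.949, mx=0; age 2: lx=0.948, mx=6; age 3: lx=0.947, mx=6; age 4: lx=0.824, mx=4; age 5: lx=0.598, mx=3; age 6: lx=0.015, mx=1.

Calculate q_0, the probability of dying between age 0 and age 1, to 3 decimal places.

q_0 = (l_0 − l_1) / l_0 = (1 − 0.949) / 1
     = 0.051 / 1 = 0.051 → 0.051

0.051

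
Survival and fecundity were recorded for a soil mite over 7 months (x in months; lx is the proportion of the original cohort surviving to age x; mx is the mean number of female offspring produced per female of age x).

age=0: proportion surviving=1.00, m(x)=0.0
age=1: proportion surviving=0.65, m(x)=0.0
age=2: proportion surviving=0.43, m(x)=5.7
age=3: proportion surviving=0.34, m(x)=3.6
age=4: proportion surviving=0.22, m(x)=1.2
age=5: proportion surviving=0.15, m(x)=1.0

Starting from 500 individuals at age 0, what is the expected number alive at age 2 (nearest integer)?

Expected survivors = N0 · l_2 = 500 × 0.43 = 215 → 215

215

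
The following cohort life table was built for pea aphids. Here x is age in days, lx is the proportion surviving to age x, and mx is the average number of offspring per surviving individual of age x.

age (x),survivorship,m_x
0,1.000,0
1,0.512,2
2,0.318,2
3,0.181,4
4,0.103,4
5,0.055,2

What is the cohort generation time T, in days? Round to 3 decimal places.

lx·mx: 0, 1.024, 0.636, 0.724, 0.412, 0.11 → R0 = 2.906
x·lx·mx: 0, 1.024, 1.272, 2.172, 1.648, 0.55 → Σ = 6.666
T = 6.666 / 2.906 = 2.293875… → 2.294

2.294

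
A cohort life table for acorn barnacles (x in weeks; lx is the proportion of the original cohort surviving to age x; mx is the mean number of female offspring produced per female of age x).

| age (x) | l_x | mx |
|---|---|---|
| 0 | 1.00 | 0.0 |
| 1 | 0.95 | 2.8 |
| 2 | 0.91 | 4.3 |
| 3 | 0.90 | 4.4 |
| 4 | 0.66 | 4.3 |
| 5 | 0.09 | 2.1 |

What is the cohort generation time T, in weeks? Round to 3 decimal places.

2.556

lx·mx: 0, 2.66, 3.913, 3.96, 2.838, 0.189 → R0 = 13.56
x·lx·mx: 0, 2.66, 7.826, 11.88, 11.352, 0.945 → Σ = 34.663
T = 34.663 / 13.56 = 2.556268… → 2.556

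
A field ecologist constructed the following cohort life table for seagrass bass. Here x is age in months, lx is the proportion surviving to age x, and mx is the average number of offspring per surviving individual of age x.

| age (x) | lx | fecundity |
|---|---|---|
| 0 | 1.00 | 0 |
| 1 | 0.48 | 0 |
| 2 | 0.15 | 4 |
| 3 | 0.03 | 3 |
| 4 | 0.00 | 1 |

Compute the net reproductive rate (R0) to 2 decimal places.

lx·mx by age: 0, 0, 0.6, 0.09, 0
R0 = Σ lx·mx = 0.69 → 0.69

0.69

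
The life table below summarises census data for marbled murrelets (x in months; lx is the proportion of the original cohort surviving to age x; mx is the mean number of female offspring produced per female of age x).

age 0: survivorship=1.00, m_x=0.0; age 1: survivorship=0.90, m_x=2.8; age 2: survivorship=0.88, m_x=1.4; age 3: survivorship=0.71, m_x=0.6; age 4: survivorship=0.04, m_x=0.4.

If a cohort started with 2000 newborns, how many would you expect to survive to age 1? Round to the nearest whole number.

1800

Expected survivors = N0 · l_1 = 2000 × 0.90 = 1800 → 1800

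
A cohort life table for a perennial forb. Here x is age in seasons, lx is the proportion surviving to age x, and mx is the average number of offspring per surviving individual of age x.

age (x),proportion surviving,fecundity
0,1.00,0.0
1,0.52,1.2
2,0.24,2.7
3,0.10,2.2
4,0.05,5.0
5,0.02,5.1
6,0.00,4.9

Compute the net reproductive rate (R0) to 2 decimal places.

lx·mx by age: 0, 0.624, 0.648, 0.22, 0.25, 0.102, 0
R0 = Σ lx·mx = 1.844 → 1.84

1.84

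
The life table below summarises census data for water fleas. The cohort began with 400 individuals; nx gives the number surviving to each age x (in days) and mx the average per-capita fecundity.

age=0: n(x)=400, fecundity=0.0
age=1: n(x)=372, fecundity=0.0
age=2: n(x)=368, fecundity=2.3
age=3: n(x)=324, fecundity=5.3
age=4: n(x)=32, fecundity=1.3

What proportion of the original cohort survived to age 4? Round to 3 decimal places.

0.080

l_4 = n_4/n_0 = 32/400 = 0.08 → 0.080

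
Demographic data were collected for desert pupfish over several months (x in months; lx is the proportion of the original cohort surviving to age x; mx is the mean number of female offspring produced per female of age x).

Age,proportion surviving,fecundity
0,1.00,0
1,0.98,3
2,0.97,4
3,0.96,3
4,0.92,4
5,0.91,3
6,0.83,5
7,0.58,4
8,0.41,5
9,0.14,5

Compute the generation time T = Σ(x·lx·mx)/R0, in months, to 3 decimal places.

lx·mx: 0, 2.94, 3.88, 2.88, 3.68, 2.73, 4.15, 2.32, 2.05, 0.7 → R0 = 25.33
x·lx·mx: 0, 2.94, 7.76, 8.64, 14.72, 13.65, 24.9, 16.24, 16.4, 6.3 → Σ = 111.55
T = 111.55 / 25.33 = 4.403869… → 4.404

4.404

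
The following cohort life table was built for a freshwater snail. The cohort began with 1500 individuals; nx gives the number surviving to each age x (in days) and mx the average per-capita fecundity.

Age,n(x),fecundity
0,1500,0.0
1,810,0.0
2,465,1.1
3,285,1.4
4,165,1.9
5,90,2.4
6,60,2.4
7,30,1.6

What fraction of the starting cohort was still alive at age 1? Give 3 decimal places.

l_1 = n_1/n_0 = 810/1500 = 0.54 → 0.540

0.540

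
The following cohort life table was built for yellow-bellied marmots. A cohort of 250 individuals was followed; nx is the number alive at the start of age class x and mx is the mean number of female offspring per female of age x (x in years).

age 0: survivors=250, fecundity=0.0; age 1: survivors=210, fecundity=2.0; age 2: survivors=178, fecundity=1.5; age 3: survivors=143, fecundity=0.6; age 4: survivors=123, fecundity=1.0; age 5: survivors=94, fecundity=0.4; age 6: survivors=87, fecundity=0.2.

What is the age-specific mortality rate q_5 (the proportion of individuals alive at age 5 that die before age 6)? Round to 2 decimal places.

0.07

lx = nx/n0 = nx/250: 1, 0.84, 0.712, 0.572, 0.492, 0.376, 0.348
q_5 = (l_5 − l_6) / l_5 = (0.376 − 0.348) / 0.376
     = 0.028 / 0.376 = 0.074468… → 0.07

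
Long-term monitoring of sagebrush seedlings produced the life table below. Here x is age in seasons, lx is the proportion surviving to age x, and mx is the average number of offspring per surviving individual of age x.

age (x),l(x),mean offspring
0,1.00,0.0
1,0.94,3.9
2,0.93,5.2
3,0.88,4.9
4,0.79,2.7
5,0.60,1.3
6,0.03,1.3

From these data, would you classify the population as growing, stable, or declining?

R0 = Σ lx·mx = 0 + 3.666 + 4.836 + 4.312 + 2.133 + 0.78 + 0.039 = 15.766
R0 > 1, so the population is growing.

growing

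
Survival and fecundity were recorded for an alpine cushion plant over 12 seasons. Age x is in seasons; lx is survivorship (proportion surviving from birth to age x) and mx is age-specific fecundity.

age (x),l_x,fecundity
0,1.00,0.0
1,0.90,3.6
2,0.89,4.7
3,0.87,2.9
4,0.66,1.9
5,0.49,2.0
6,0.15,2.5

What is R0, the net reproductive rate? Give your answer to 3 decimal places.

12.555

lx·mx by age: 0, 3.24, 4.183, 2.523, 1.254, 0.98, 0.375
R0 = Σ lx·mx = 12.555 → 12.555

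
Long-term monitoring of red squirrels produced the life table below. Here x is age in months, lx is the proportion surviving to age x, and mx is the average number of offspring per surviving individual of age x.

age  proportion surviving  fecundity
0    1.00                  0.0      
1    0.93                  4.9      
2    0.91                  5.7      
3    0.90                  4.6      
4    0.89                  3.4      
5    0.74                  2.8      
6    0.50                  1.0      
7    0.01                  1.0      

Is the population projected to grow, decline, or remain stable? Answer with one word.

R0 = Σ lx·mx = 0 + 4.557 + 5.187 + 4.14 + 3.026 + 2.072 + 0.5 + 0.01 = 19.492
R0 > 1, so the population is growing.

growing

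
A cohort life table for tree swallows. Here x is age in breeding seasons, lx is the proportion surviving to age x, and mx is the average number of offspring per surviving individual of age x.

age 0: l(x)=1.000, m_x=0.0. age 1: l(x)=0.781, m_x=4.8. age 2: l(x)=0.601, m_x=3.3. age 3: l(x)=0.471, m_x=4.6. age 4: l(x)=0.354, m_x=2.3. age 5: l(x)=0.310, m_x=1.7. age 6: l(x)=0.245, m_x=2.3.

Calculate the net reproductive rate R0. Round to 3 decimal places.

lx·mx by age: 0, 3.7488, 1.9833, 2.1666, 0.8142, 0.527, 0.5635
R0 = Σ lx·mx = 9.8034 → 9.803

9.803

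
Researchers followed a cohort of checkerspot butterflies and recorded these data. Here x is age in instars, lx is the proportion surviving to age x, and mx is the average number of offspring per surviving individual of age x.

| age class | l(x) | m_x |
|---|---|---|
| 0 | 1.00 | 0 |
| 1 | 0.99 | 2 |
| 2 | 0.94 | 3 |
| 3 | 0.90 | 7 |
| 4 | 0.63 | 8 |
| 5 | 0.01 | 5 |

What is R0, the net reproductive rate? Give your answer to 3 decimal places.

lx·mx by age: 0, 1.98, 2.82, 6.3, 5.04, 0.05
R0 = Σ lx·mx = 16.19 → 16.190

16.190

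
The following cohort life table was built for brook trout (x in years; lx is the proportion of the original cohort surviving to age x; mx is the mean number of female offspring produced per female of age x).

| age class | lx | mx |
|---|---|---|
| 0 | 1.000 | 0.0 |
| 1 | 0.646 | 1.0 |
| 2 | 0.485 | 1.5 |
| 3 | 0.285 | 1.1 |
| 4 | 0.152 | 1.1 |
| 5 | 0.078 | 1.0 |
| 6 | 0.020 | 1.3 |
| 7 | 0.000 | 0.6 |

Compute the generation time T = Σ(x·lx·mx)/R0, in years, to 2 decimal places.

lx·mx: 0, 0.646, 0.7275, 0.3135, 0.1672, 0.078, 0.026, 0 → R0 = 1.9582
x·lx·mx: 0, 0.646, 1.455, 0.9405, 0.6688, 0.39, 0.156, 0 → Σ = 4.2563
T = 4.2563 / 1.9582 = 2.173578… → 2.17

2.17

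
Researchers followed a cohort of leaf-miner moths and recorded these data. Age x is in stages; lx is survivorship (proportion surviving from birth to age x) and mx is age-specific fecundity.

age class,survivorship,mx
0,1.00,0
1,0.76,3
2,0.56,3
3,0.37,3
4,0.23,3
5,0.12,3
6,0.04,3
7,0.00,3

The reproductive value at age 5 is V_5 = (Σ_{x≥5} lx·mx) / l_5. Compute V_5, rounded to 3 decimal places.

lx·mx for x ≥ 5: 0.36, 0.12, 0 → sum = 0.48
V_5 = 0.48 / l_5 = 0.48 / 0.12 = 4 → 4.000

4.000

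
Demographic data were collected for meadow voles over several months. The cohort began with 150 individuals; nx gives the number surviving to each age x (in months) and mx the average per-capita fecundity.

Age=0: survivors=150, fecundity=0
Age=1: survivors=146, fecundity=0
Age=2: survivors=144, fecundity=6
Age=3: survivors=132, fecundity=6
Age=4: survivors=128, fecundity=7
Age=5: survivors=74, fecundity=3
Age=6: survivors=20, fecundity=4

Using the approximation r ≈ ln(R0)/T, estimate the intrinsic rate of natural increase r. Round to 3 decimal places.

lx = nx/n0 = nx/150: 1, 0.97333…, 0.96, 0.88, 0.85333…, 0.49333…, 0.13333…
R0 = Σ lx·mx = 0 + 0 + 5.76 + 5.28 + 5.97333… + 1.48… + 0.53333… = 19.026667…
Σ x·lx·mx = 61.853333…; T = 61.853333…/19.026667… = 3.25088…
r ≈ ln(R0)/T = ln(19.026667…)/3.25088… = 0.90617… → 0.906

0.906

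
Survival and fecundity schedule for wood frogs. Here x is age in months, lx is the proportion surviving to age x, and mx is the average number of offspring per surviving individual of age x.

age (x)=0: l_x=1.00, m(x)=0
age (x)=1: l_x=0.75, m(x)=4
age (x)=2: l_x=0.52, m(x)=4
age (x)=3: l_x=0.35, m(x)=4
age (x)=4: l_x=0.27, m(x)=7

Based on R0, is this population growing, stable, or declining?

R0 = Σ lx·mx = 0 + 3 + 2.08 + 1.4 + 1.89 = 8.37
R0 > 1, so the population is growing.

growing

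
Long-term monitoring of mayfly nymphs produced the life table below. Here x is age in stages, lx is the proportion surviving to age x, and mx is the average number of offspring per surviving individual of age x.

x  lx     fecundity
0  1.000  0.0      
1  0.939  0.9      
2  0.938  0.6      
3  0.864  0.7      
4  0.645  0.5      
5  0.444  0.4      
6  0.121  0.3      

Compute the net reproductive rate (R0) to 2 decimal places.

lx·mx by age: 0, 0.8451, 0.5628, 0.6048, 0.3225, 0.1776, 0.0363
R0 = Σ lx·mx = 2.5491 → 2.55

2.55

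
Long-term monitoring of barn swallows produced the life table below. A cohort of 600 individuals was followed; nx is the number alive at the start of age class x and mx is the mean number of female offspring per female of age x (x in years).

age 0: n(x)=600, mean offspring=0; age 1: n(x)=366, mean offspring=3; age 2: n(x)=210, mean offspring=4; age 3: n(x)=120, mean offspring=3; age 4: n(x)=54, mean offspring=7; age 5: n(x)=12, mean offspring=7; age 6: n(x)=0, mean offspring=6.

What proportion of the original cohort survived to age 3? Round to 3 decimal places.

l_3 = n_3/n_0 = 120/600 = 0.2 → 0.200

0.200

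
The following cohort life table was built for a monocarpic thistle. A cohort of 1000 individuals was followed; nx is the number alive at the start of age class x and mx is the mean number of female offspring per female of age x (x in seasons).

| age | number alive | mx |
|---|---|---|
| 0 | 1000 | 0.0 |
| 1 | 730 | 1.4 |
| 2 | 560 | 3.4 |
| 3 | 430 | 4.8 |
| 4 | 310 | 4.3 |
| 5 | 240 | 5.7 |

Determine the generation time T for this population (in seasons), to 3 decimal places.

3.016

lx = nx/n0 = nx/1000: 1, 0.73, 0.56, 0.43, 0.31, 0.24
lx·mx: 0, 1.022, 1.904, 2.064, 1.333, 1.368 → R0 = 7.691
x·lx·mx: 0, 1.022, 3.808, 6.192, 5.332, 6.84 → Σ = 23.194
T = 23.194 / 7.691 = 3.015733… → 3.016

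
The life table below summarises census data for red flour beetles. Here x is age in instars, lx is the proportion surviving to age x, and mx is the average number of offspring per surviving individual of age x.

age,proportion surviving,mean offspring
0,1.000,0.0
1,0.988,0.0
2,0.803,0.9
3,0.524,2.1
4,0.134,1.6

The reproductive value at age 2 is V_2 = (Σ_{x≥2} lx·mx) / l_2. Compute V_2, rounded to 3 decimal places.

lx·mx for x ≥ 2: 0.7227, 1.1004, 0.2144 → sum = 2.0375
V_2 = 2.0375 / l_2 = 2.0375 / 0.803 = 2.53736… → 2.537

2.537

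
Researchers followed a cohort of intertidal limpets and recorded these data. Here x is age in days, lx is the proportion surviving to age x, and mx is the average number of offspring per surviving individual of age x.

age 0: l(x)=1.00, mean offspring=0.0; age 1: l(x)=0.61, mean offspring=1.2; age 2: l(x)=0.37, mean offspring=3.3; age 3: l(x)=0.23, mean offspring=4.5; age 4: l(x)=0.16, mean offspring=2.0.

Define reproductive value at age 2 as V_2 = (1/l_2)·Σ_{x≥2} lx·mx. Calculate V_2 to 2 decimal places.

6.96

lx·mx for x ≥ 2: 1.221, 1.035, 0.32 → sum = 2.576
V_2 = 2.576 / l_2 = 2.576 / 0.37 = 6.962162… → 6.96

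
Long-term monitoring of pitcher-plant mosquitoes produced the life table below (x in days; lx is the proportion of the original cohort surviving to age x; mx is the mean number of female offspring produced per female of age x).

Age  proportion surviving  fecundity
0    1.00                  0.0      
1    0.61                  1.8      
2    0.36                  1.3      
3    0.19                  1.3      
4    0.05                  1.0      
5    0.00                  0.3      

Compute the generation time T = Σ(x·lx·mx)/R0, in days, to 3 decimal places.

lx·mx: 0, 1.098, 0.468, 0.247, 0.05, 0 → R0 = 1.863
x·lx·mx: 0, 1.098, 0.936, 0.741, 0.2, 0 → Σ = 2.975
T = 2.975 / 1.863 = 1.596887… → 1.597

1.597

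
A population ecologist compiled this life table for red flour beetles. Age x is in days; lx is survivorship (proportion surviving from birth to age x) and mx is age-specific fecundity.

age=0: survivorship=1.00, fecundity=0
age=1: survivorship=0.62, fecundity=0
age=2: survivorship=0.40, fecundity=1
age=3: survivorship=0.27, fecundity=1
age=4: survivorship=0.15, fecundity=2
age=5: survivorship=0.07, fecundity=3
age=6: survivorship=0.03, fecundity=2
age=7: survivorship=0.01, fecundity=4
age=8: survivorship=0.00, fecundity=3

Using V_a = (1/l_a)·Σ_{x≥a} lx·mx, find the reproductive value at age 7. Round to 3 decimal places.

4.000

lx·mx for x ≥ 7: 0.04, 0 → sum = 0.04
V_7 = 0.04 / l_7 = 0.04 / 0.01 = 4 → 4.000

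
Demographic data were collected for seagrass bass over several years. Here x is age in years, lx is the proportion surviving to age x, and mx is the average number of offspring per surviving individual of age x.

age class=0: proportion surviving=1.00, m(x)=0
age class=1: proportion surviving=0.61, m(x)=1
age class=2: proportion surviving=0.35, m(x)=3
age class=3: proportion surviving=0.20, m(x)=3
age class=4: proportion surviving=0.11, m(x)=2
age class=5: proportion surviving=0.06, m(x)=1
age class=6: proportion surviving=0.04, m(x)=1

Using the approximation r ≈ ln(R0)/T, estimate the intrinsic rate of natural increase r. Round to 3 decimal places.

0.412

R0 = Σ lx·mx = 0 + 0.61 + 1.05 + 0.6 + 0.22 + 0.06 + 0.04 = 2.58
Σ x·lx·mx = 5.93; T = 5.93/2.58 = 2.29845…
r ≈ ln(R0)/T = ln(2.58)/2.29845… = 0.41236… → 0.412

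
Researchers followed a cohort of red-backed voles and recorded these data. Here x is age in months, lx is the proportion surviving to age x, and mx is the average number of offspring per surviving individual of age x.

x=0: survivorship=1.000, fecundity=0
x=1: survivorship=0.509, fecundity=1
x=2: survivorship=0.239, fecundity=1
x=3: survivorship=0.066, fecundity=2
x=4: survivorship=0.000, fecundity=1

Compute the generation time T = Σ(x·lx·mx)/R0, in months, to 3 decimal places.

lx·mx: 0, 0.509, 0.239, 0.132, 0 → R0 = 0.88
x·lx·mx: 0, 0.509, 0.478, 0.396, 0 → Σ = 1.383
T = 1.383 / 0.88 = 1.571591… → 1.572

1.572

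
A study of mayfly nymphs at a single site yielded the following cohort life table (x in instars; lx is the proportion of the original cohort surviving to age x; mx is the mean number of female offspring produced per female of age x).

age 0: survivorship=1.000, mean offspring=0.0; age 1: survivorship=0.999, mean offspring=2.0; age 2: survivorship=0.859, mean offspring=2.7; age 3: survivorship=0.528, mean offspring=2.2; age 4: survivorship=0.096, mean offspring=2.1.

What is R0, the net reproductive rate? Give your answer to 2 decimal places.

lx·mx by age: 0, 1.998, 2.3193, 1.1616, 0.2016
R0 = Σ lx·mx = 5.6805 → 5.68

5.68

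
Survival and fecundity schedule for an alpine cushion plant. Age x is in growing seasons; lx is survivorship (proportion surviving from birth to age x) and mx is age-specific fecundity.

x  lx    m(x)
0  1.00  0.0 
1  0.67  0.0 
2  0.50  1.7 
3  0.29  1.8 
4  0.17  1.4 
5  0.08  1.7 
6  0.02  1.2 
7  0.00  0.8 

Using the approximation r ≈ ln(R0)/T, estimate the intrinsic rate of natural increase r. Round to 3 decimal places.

0.200

R0 = Σ lx·mx = 0 + 0 + 0.85 + 0.522 + 0.238 + 0.136 + 0.024 + 0 = 1.77
Σ x·lx·mx = 5.042; T = 5.042/1.77 = 2.84859…
r ≈ ln(R0)/T = ln(1.77)/2.84859… = 0.20044… → 0.200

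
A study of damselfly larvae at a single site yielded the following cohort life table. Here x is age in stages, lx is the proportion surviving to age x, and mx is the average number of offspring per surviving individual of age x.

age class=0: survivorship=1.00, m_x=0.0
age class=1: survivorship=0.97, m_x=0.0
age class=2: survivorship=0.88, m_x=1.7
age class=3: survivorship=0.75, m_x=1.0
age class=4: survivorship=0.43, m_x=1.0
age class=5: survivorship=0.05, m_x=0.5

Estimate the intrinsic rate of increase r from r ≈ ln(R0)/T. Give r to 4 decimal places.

0.3787

R0 = Σ lx·mx = 0 + 0 + 1.496 + 0.75 + 0.43 + 0.025 = 2.701
Σ x·lx·mx = 7.087; T = 7.087/2.701 = 2.62384…
r ≈ ln(R0)/T = ln(2.701)/2.62384… = 0.37869… → 0.3787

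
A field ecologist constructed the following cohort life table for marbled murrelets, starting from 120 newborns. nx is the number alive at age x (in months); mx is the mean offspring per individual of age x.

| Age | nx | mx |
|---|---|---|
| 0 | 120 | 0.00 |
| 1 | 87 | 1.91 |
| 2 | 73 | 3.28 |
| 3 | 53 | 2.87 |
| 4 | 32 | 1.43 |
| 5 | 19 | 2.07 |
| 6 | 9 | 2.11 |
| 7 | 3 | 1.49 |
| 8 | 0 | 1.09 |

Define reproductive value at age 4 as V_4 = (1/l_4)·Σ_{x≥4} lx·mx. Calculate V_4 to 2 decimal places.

lx = nx/n0 = nx/120: 1, 0.725, 0.60833…, 0.44167…, 0.26667…, 0.15833…, 0.075, 0.025, 0
lx·mx for x ≥ 4: 0.381333…, 0.32775…, 0.15825, 0.03725, 0 → sum = 0.904583…
V_4 = 0.904583… / l_4 = 0.904583… / 0.266667… = 3.392187… → 3.39

3.39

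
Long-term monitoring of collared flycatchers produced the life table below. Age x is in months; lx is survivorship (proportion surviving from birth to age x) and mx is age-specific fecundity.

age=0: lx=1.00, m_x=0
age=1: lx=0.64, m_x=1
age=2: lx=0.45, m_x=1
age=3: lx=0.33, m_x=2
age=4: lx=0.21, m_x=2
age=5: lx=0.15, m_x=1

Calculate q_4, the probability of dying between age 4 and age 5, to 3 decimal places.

0.286

q_4 = (l_4 − l_5) / l_4 = (0.21 − 0.15) / 0.21
     = 0.06 / 0.21 = 0.285714… → 0.286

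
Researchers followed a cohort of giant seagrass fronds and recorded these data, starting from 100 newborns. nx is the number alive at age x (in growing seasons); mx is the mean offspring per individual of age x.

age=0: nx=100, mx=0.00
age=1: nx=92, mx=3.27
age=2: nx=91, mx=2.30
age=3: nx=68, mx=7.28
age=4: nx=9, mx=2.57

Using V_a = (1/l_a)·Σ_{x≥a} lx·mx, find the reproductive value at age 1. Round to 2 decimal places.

11.18

lx = nx/n0 = nx/100: 1, 0.92, 0.91, 0.68, 0.09
lx·mx for x ≥ 1: 3.0084, 2.093, 4.9504, 0.2313 → sum = 10.2831
V_1 = 10.2831 / l_1 = 10.2831 / 0.92 = 11.177283… → 11.18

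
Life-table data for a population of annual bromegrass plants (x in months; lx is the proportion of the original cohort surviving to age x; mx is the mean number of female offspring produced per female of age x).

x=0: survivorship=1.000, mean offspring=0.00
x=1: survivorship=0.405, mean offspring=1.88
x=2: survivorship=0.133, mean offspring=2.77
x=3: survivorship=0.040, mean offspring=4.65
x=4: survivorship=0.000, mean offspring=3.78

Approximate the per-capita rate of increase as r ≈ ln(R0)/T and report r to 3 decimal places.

0.176

R0 = Σ lx·mx = 0 + 0.7614 + 0.36841 + 0.186 + 0 = 1.31581
Σ x·lx·mx = 2.05622; T = 2.05622/1.31581 = 1.5627…
r ≈ ln(R0)/T = ln(1.31581)/1.5627… = 0.17563… → 0.176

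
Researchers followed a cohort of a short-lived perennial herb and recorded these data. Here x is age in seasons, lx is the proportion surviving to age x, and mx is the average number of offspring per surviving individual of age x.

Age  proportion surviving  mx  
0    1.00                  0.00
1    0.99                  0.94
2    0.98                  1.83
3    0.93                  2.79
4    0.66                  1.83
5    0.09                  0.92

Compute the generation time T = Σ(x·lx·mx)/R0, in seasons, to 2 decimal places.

2.65

lx·mx: 0, 0.9306, 1.7934, 2.5947, 1.2078, 0.0828 → R0 = 6.6093
x·lx·mx: 0, 0.9306, 3.5868, 7.7841, 4.8312, 0.414 → Σ = 17.5467
T = 17.5467 / 6.6093 = 2.65485… → 2.65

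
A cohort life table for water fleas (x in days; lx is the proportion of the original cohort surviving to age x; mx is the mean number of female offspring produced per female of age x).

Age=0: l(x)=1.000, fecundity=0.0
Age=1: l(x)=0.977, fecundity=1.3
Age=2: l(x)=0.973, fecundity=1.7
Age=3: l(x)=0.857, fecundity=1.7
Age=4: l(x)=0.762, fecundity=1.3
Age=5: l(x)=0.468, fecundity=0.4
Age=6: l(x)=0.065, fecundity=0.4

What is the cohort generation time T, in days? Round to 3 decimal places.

2.507

lx·mx: 0, 1.2701, 1.6541, 1.4569, 0.9906, 0.1872, 0.026 → R0 = 5.5849
x·lx·mx: 0, 1.2701, 3.3082, 4.3707, 3.9624, 0.936, 0.156 → Σ = 14.0034
T = 14.0034 / 5.5849 = 2.507368… → 2.507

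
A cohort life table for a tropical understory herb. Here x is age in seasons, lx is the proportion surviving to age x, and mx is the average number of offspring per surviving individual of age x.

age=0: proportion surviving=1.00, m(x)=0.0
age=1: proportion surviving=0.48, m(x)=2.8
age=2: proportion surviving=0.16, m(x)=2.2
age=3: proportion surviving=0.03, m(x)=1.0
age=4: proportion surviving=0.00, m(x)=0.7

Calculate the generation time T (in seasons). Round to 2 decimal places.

1.24

lx·mx: 0, 1.344, 0.352, 0.03, 0 → R0 = 1.726
x·lx·mx: 0, 1.344, 0.704, 0.09, 0 → Σ = 2.138
T = 2.138 / 1.726 = 1.238702… → 1.24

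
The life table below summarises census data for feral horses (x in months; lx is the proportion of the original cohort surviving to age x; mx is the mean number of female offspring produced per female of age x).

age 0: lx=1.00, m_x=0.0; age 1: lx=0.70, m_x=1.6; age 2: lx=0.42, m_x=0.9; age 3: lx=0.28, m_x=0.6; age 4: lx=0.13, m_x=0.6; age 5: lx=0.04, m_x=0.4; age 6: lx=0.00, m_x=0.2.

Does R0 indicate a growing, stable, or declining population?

growing

R0 = Σ lx·mx = 0 + 1.12 + 0.378 + 0.168 + 0.078 + 0.016 + 0 = 1.76
R0 > 1, so the population is growing.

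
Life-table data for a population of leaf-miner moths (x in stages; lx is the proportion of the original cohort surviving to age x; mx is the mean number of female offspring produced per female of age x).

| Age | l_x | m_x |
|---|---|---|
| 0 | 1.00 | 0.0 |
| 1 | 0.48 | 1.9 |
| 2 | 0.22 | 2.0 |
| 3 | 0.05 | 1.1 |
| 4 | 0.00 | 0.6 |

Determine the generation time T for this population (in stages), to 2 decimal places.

lx·mx: 0, 0.912, 0.44, 0.055, 0 → R0 = 1.407
x·lx·mx: 0, 0.912, 0.88, 0.165, 0 → Σ = 1.957
T = 1.957 / 1.407 = 1.390903… → 1.39

1.39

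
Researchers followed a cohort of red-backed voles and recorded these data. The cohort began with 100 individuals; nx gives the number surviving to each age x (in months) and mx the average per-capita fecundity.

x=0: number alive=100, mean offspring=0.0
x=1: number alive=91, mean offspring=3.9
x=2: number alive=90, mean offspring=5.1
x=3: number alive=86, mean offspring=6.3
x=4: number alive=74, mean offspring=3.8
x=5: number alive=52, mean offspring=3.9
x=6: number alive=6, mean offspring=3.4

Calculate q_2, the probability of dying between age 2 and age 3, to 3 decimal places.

0.044

lx = nx/n0 = nx/100: 1, 0.91, 0.9, 0.86, 0.74, 0.52, 0.06
q_2 = (l_2 − l_3) / l_2 = (0.9 − 0.86) / 0.9
     = 0.04 / 0.9 = 0.044444… → 0.044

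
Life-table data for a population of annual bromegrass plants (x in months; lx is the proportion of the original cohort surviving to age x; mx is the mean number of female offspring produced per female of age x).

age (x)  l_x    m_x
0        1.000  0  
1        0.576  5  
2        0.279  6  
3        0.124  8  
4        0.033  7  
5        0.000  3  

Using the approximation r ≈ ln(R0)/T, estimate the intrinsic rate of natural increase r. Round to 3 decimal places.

R0 = Σ lx·mx = 0 + 2.88 + 1.674 + 0.992 + 0.231 + 0 = 5.777
Σ x·lx·mx = 10.128; T = 10.128/5.777 = 1.75316…
r ≈ ln(R0)/T = ln(5.777)/1.75316… = 1.00041… → 1.000

1.000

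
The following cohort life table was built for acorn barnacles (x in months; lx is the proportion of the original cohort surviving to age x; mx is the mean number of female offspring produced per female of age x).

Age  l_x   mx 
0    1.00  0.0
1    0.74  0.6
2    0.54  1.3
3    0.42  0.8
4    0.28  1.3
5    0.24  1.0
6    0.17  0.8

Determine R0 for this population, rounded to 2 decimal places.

lx·mx by age: 0, 0.444, 0.702, 0.336, 0.364, 0.24, 0.136
R0 = Σ lx·mx = 2.222 → 2.22

2.22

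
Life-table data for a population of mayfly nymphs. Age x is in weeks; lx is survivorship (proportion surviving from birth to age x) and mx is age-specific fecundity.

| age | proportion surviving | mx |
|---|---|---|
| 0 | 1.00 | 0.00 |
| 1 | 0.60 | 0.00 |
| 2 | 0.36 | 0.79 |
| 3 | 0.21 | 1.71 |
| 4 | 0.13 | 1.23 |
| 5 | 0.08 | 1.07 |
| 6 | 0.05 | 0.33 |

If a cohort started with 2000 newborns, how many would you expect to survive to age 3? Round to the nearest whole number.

Expected survivors = N0 · l_3 = 2000 × 0.21 = 420 → 420

420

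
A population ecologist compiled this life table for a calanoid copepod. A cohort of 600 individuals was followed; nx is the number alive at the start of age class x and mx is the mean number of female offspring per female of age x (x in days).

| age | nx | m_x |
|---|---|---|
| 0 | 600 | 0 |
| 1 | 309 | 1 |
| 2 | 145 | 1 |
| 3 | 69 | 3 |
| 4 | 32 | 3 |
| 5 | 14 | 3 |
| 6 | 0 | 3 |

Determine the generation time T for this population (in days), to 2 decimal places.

2.27

lx = nx/n0 = nx/600: 1, 0.515, 0.24167…, 0.115, 0.05333…, 0.02333…, 0
lx·mx: 0, 0.515, 0.241667…, 0.345, 0.16…, 0.07…, 0 → R0 = 1.331667…
x·lx·mx: 0, 0.515, 0.483333…, 1.035, 0.64…, 0.35…, 0 → Σ = 3.023333…
T = 3.023333… / 1.331667… = 2.270338… → 2.27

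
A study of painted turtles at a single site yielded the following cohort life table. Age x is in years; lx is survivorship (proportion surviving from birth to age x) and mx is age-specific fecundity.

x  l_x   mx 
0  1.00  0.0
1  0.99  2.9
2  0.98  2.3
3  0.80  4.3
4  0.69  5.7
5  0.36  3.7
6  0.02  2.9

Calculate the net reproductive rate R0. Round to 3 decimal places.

lx·mx by age: 0, 2.871, 2.254, 3.44, 3.933, 1.332, 0.058
R0 = Σ lx·mx = 13.888 → 13.888

13.888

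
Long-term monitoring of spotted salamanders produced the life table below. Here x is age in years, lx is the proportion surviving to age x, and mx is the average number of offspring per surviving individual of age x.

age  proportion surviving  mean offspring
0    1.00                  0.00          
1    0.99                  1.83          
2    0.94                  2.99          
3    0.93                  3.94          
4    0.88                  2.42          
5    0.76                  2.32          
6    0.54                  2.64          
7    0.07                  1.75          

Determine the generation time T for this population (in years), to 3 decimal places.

3.291

lx·mx: 0, 1.8117, 2.8106, 3.6642, 2.1296, 1.7632, 1.4256, 0.1225 → R0 = 13.7274
x·lx·mx: 0, 1.8117, 5.6212, 10.9926, 8.5184, 8.816, 8.5536, 0.8575 → Σ = 45.171
T = 45.171 / 13.7274 = 3.290572… → 3.291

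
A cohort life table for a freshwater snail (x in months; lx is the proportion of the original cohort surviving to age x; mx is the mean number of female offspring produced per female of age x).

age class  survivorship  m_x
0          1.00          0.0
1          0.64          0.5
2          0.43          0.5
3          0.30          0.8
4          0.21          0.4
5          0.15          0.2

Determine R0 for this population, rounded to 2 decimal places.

lx·mx by age: 0, 0.32, 0.215, 0.24, 0.084, 0.03
R0 = Σ lx·mx = 0.889 → 0.89

0.89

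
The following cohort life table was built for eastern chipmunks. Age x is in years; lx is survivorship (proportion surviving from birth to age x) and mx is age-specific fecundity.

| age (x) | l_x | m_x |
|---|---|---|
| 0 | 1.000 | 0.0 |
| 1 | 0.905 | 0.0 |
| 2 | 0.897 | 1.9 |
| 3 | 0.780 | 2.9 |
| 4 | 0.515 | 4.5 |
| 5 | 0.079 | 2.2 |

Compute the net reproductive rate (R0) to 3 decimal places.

6.458

lx·mx by age: 0, 0, 1.7043, 2.262, 2.3175, 0.1738
R0 = Σ lx·mx = 6.4576 → 6.458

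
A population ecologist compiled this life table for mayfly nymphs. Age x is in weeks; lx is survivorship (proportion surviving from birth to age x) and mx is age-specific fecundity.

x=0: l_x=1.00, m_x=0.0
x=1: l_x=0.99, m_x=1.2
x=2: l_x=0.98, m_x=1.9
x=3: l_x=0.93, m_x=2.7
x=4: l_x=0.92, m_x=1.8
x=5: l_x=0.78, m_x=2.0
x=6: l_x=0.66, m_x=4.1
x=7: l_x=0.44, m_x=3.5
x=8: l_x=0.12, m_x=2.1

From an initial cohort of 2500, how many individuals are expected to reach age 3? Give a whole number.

2325

Expected survivors = N0 · l_3 = 2500 × 0.93 = 2325 → 2325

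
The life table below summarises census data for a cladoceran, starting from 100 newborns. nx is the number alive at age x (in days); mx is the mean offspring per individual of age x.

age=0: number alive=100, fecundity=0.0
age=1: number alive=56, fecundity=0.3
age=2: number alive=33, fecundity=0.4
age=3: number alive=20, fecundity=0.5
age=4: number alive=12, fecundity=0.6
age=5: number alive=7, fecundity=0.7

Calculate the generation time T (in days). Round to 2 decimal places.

2.43

lx = nx/n0 = nx/100: 1, 0.56, 0.33, 0.2, 0.12, 0.07
lx·mx: 0, 0.168, 0.132, 0.1, 0.072, 0.049 → R0 = 0.521
x·lx·mx: 0, 0.168, 0.264, 0.3, 0.288, 0.245 → Σ = 1.265
T = 1.265 / 0.521 = 2.428023… → 2.43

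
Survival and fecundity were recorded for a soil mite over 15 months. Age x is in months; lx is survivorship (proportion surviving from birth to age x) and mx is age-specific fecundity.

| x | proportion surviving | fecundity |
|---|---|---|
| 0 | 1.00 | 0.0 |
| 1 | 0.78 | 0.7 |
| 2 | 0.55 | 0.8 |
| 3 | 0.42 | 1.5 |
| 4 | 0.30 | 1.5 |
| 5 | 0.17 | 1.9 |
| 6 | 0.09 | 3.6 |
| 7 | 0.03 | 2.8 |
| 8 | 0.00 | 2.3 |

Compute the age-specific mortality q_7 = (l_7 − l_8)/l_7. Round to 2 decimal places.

q_7 = (l_7 − l_8) / l_7 = (0.03 − 0) / 0.03
     = 0.03 / 0.03 = 1 → 1.00

1.00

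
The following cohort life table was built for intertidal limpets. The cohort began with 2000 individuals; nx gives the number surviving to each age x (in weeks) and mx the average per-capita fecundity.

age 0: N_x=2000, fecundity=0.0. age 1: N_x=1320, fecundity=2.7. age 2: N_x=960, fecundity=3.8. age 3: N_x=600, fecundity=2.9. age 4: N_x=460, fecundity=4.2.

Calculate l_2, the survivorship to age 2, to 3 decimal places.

l_2 = n_2/n_0 = 960/2000 = 0.48 → 0.480

0.480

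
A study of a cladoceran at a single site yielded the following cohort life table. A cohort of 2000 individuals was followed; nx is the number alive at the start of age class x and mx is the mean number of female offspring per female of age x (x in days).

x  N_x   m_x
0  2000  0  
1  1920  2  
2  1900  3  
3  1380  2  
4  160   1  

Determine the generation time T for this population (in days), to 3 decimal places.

lx = nx/n0 = nx/2000: 1, 0.96, 0.95, 0.69, 0.08
lx·mx: 0, 1.92, 2.85, 1.38, 0.08 → R0 = 6.23
x·lx·mx: 0, 1.92, 5.7, 4.14, 0.32 → Σ = 12.08
T = 12.08 / 6.23 = 1.939005… → 1.939

1.939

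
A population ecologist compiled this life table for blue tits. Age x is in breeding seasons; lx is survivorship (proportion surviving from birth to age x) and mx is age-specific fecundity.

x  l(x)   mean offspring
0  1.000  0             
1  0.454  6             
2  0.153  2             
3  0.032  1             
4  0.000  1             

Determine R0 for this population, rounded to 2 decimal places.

lx·mx by age: 0, 2.724, 0.306, 0.032, 0
R0 = Σ lx·mx = 3.062 → 3.06

3.06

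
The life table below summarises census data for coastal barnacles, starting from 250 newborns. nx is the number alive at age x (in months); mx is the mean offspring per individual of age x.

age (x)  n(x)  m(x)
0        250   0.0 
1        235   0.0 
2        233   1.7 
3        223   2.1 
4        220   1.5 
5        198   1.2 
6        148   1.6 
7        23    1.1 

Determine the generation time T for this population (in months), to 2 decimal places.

lx = nx/n0 = nx/250: 1, 0.94, 0.932, 0.892, 0.88, 0.792, 0.592, 0.092
lx·mx: 0, 0, 1.5844, 1.8732, 1.32, 0.9504, 0.9472, 0.1012 → R0 = 6.7764
x·lx·mx: 0, 0, 3.1688, 5.6196, 5.28, 4.752, 5.6832, 0.7084 → Σ = 25.212
T = 25.212 / 6.7764 = 3.72056… → 3.72

3.72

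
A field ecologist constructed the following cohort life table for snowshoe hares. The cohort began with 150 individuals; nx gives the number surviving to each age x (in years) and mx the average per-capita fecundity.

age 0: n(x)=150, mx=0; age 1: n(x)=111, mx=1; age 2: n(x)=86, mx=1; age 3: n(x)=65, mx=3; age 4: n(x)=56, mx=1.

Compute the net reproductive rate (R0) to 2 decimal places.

lx = nx/n0 = nx/150: 1, 0.74, 0.57333…, 0.43333…, 0.37333…
lx·mx by age: 0, 0.74, 0.573333…, 1.3…, 0.373333…
R0 = Σ lx·mx = 2.986667… → 2.99

2.99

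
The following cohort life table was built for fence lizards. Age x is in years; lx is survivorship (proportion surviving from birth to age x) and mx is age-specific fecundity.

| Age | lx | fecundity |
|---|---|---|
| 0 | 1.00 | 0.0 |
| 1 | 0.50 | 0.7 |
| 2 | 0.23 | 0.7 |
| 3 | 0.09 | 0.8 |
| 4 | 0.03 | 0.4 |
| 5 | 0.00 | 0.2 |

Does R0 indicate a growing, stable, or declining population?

R0 = Σ lx·mx = 0 + 0.35 + 0.161 + 0.072 + 0.012 + 0 = 0.595
R0 < 1, so the population is declining.

declining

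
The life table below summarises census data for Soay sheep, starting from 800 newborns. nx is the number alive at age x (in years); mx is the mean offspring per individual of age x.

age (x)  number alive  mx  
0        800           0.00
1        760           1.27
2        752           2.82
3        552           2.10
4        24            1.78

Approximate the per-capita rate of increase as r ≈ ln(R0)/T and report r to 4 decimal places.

lx = nx/n0 = nx/800: 1, 0.95, 0.94, 0.69, 0.03
R0 = Σ lx·mx = 0 + 1.2065 + 2.6508 + 1.449 + 0.0534 = 5.3597
Σ x·lx·mx = 11.0687; T = 11.0687/5.3597 = 2.06517…
r ≈ ln(R0)/T = ln(5.3597)/2.06517… = 0.812963… → 0.8130

0.8130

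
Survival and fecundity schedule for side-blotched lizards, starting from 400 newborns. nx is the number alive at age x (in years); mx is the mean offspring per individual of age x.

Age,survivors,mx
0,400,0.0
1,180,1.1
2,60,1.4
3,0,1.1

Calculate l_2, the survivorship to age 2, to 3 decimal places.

0.150

l_2 = n_2/n_0 = 60/400 = 0.15 → 0.150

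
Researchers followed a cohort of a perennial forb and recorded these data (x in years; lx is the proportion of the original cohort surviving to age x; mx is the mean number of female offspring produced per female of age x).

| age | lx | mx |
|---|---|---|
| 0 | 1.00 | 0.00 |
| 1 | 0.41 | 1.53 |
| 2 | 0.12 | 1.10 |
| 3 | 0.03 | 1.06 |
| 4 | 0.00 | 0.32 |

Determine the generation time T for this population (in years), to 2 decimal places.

lx·mx: 0, 0.6273, 0.132, 0.0318, 0 → R0 = 0.7911
x·lx·mx: 0, 0.6273, 0.264, 0.0954, 0 → Σ = 0.9867
T = 0.9867 / 0.7911 = 1.247251… → 1.25

1.25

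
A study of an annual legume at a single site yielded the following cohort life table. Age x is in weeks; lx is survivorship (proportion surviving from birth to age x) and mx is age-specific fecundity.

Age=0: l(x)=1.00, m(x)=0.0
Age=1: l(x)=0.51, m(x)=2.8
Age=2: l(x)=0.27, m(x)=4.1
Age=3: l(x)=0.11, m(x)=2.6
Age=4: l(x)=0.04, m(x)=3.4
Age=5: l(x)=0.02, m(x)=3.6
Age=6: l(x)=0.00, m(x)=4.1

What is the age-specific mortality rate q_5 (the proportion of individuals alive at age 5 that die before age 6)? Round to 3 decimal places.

q_5 = (l_5 − l_6) / l_5 = (0.02 − 0) / 0.02
     = 0.02 / 0.02 = 1 → 1.000

1.000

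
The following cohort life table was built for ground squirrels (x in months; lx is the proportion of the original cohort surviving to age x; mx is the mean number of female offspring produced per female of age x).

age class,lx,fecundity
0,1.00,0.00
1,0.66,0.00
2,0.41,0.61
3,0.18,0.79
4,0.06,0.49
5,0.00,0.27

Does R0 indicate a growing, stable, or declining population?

R0 = Σ lx·mx = 0 + 0 + 0.2501 + 0.1422 + 0.0294 + 0 = 0.4217
R0 < 1, so the population is declining.

declining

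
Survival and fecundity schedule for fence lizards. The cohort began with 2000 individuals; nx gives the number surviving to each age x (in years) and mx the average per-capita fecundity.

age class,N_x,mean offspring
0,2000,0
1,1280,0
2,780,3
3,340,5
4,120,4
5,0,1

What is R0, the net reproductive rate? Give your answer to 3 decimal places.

lx = nx/n0 = nx/2000: 1, 0.64, 0.39, 0.17, 0.06, 0
lx·mx by age: 0, 0, 1.17, 0.85, 0.24, 0
R0 = Σ lx·mx = 2.26 → 2.260

2.260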